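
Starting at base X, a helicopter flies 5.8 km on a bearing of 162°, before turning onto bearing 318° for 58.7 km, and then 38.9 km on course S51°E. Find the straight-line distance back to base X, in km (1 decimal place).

Leg 1 (162°, 5.8 km): east 5.8 sin 162° = 1.79, north 5.8 cos 162° = -5.52
Leg 2 (318°, 58.7 km): east 58.7 sin 318° = -39.28, north 58.7 cos 318° = 43.62
Leg 3 (S51°E, 38.9 km): east 38.9 sin 129° = 30.23, north 38.9 cos 129° = -24.48
Net: -7.25 east, 13.63 north. Distance = √((-7.25)² + (13.63)²) = 15.437 km.

15.4 km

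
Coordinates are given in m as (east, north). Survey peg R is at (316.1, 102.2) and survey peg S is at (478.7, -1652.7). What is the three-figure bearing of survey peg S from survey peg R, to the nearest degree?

175°

Δeast = 478.7 − 316.1 = 162.60; Δnorth = -1652.7 − 102.2 = -1754.90.
Bearing = atan2(Δeast, Δnorth) mod 360° = 174.71° ≈ 175°.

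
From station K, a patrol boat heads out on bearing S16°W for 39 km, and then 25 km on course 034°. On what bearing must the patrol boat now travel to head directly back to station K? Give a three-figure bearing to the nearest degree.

Leg 1 (S16°W, 39 km): east 39 sin 196° = -10.75, north 39 cos 196° = -37.49
Leg 2 (034°, 25 km): east 25 sin 34° = 13.98, north 25 cos 34° = 20.73
Net displacement: 3.23 east, -16.76 north. Direction back to start is (-3.23, 16.76): bearing = atan2(-3.23, 16.76) mod 360° = 349.09° ≈ 349°.

349°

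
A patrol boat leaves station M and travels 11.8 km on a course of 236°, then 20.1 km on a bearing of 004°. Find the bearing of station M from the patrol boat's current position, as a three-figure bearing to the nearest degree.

148°

Leg 1 (236°, 11.8 km): east 11.8 sin 236° = -9.78, north 11.8 cos 236° = -6.60
Leg 2 (004°, 20.1 km): east 20.1 sin 4° = 1.40, north 20.1 cos 4° = 20.05
Net displacement: -8.38 east, 13.45 north. Direction back to start is (8.38, -13.45): bearing = atan2(8.38, -13.45) mod 360° = 148.08° ≈ 148°.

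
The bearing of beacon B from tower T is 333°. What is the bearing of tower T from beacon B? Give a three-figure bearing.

153°

Back-bearing = 333° − 180° = 153°.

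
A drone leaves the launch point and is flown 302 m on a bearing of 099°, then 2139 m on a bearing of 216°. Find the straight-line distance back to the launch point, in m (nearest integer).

2020 m

Leg 1 (099°, 302 m): east 302 sin 99° = 298.28, north 302 cos 99° = -47.24
Leg 2 (216°, 2139 m): east 2139 sin 216° = -1257.27, north 2139 cos 216° = -1730.49
Net: -958.99 east, -1777.73 north. Distance = √((-958.99)² + (-1777.73)²) = 2019.898 m.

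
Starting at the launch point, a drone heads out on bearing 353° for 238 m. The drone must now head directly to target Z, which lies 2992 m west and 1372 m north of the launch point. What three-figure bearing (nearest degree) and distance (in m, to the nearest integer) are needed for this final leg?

Leg 1 (353°, 238 m): east 238 sin 353° = -29.00, north 238 cos 353° = 236.23
Current position: (-29.00, 236.23). Target: (-2992, 1372). Remaining: Δeast = -2963.00, Δnorth = 1135.77.
Bearing = atan2(-2963.00, 1135.77) mod 360° = 290.97°; distance = √((-2963.00)² + (1135.77)²) = 3173.220 m.

291°, 3173 m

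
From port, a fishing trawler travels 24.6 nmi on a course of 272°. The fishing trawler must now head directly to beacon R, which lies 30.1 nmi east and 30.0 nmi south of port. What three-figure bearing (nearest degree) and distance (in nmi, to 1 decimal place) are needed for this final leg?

Leg 1 (272°, 24.6 nmi): east 24.6 sin 272° = -24.59, north 24.6 cos 272° = 0.86
Current position: (-24.59, 0.86). Target: (30.1, -30.0). Remaining: Δeast = 54.69, Δnorth = -30.86.
Bearing = atan2(54.69, -30.86) mod 360° = 119.44°; distance = √((54.69)² + (-30.86)²) = 62.791 nmi.

119°, 62.8 nmi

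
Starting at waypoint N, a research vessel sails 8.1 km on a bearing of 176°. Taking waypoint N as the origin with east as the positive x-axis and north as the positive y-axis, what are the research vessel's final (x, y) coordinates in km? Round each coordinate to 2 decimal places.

Leg 1 (176°, 8.1 km): east 8.1 sin 176° = 0.57, north 8.1 cos 176° = -8.08
Summing: 0.57 km east, -8.08 km north → (0.57, -8.08).

(0.57, -8.08)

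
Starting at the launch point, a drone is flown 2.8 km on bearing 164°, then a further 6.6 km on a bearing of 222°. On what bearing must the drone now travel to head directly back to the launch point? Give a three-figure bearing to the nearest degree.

Leg 1 (164°, 2.8 km): east 2.8 sin 164° = 0.77, north 2.8 cos 164° = -2.69
Leg 2 (222°, 6.6 km): east 6.6 sin 222° = -4.42, north 6.6 cos 222° = -4.90
Net displacement: -3.64 east, -7.60 north. Direction back to start is (3.64, 7.60): bearing = atan2(3.64, 7.60) mod 360° = 25.63° ≈ 026°.

026°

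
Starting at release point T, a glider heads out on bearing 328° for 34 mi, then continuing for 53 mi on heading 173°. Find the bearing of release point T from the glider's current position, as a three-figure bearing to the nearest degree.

Leg 1 (328°, 34 mi): east 34 sin 328° = -18.02, north 34 cos 328° = 28.83
Leg 2 (173°, 53 mi): east 53 sin 173° = 6.46, north 53 cos 173° = -52.60
Net displacement: -11.56 east, -23.77 north. Direction back to start is (11.56, 23.77): bearing = atan2(11.56, 23.77) mod 360° = 25.93° ≈ 026°.

026°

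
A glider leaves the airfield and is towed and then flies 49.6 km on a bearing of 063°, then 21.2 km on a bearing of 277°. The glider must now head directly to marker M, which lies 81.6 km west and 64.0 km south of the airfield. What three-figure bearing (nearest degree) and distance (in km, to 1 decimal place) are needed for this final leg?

230°, 137.5 km

Leg 1 (063°, 49.6 km): east 49.6 sin 63° = 44.19, north 49.6 cos 63° = 22.52
Leg 2 (277°, 21.2 km): east 21.2 sin 277° = -21.04, north 21.2 cos 277° = 2.58
Current position: (23.15, 25.10). Target: (-81.6, -64.0). Remaining: Δeast = -104.75, Δnorth = -89.10.
Bearing = atan2(-104.75, -89.10) mod 360° = 229.62°; distance = √((-104.75)² + (-89.10)²) = 137.521 km.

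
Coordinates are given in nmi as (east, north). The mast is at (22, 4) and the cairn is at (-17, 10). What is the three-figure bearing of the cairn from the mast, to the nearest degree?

Δeast = -17 − 22 = -39.00; Δnorth = 10 − 4 = 6.00.
Bearing = atan2(Δeast, Δnorth) mod 360° = 278.75° ≈ 279°.

279°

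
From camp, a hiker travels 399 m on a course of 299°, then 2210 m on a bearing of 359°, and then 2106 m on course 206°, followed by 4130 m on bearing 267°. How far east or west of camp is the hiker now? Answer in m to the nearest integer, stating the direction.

5435 m west

Leg 1 (299°, 399 m): east 399 sin 299° = -348.97, north 399 cos 299° = 193.44
Leg 2 (359°, 2210 m): east 2210 sin 359° = -38.57, north 2210 cos 359° = 2209.66
Leg 3 (206°, 2106 m): east 2106 sin 206° = -923.21, north 2106 cos 206° = -1892.86
Leg 4 (267°, 4130 m): east 4130 sin 267° = -4124.34, north 4130 cos 267° = -216.15
Net east component: -5435.09 m.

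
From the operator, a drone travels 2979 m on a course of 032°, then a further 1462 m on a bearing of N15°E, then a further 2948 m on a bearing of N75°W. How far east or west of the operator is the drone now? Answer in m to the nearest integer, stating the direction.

Leg 1 (032°, 2979 m): east 2979 sin 32° = 1578.63, north 2979 cos 32° = 2526.34
Leg 2 (N15°E, 1462 m): east 1462 sin 15° = 378.39, north 1462 cos 15° = 1412.18
Leg 3 (N75°W, 2948 m): east 2948 sin 285° = -2847.55, north 2948 cos 285° = 763.00
Net east component: -890.53 m.

891 m west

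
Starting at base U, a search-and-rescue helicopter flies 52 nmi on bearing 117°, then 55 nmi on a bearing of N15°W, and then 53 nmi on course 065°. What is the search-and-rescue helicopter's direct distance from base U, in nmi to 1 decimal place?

95.5 nmi

Leg 1 (117°, 52 nmi): east 52 sin 117° = 46.33, north 52 cos 117° = -23.61
Leg 2 (N15°W, 55 nmi): east 55 sin 345° = -14.24, north 55 cos 345° = 53.13
Leg 3 (065°, 53 nmi): east 53 sin 65° = 48.03, north 53 cos 65° = 22.40
Net: 80.13 east, 51.92 north. Distance = √((80.13)² + (51.92)²) = 95.480 nmi.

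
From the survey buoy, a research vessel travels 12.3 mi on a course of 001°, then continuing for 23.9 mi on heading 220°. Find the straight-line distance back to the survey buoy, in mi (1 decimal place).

Leg 1 (001°, 12.3 mi): east 12.3 sin 1° = 0.21, north 12.3 cos 1° = 12.30
Leg 2 (220°, 23.9 mi): east 23.9 sin 220° = -15.36, north 23.9 cos 220° = -18.31
Net: -15.15 east, -6.01 north. Distance = √((-15.15)² + (-6.01)²) = 16.297 mi.

16.3 mi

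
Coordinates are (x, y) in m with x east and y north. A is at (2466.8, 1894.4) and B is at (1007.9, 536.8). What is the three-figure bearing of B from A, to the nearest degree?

227°

Δeast = 1007.9 − 2466.8 = -1458.90; Δnorth = 536.8 − 1894.4 = -1357.60.
Bearing = atan2(Δeast, Δnorth) mod 360° = 227.06° ≈ 227°.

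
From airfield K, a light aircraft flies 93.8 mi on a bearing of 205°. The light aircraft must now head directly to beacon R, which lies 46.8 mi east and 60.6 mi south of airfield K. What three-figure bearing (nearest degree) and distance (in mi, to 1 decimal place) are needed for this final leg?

Leg 1 (205°, 93.8 mi): east 93.8 sin 205° = -39.64, north 93.8 cos 205° = -85.01
Current position: (-39.64, -85.01). Target: (46.8, -60.6). Remaining: Δeast = 86.44, Δnorth = 24.41.
Bearing = atan2(86.44, 24.41) mod 360° = 74.23°; distance = √((86.44)² + (24.41)²) = 89.822 mi.

074°, 89.8 mi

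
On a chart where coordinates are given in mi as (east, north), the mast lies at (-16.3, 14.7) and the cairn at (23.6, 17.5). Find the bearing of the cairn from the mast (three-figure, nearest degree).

086°

Δeast = 23.6 − -16.3 = 39.90; Δnorth = 17.5 − 14.7 = 2.80.
Bearing = atan2(Δeast, Δnorth) mod 360° = 85.99° ≈ 086°.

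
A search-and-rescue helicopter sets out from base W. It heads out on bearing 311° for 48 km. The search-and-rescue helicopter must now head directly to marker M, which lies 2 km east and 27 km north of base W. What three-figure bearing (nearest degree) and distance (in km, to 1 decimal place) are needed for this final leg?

097°, 38.5 km

Leg 1 (311°, 48 km): east 48 sin 311° = -36.23, north 48 cos 311° = 31.49
Current position: (-36.23, 31.49). Target: (2, 27). Remaining: Δeast = 38.23, Δnorth = -4.49.
Bearing = atan2(38.23, -4.49) mod 360° = 96.70°; distance = √((38.23)² + (-4.49)²) = 38.489 km.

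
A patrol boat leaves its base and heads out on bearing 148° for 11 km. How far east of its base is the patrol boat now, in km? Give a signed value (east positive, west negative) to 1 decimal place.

5.8 km

Leg 1 (148°, 11 km): east 11 sin 148° = 5.83, north 11 cos 148° = -9.33
Net east component: 5.83 km.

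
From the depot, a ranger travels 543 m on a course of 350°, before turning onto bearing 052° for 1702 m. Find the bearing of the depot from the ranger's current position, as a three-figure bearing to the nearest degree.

Leg 1 (350°, 543 m): east 543 sin 350° = -94.29, north 543 cos 350° = 534.75
Leg 2 (052°, 1702 m): east 1702 sin 52° = 1341.19, north 1702 cos 52° = 1047.86
Net displacement: 1246.90 east, 1582.61 north. Direction back to start is (-1246.90, -1582.61): bearing = atan2(-1246.90, -1582.61) mod 360° = 218.23° ≈ 218°.

218°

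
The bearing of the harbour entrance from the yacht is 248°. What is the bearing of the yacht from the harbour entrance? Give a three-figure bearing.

068°

Back-bearing = 248° − 180° = 068°.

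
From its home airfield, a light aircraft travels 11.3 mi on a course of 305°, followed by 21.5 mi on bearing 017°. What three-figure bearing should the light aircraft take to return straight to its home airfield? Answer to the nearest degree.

174°

Leg 1 (305°, 11.3 mi): east 11.3 sin 305° = -9.26, north 11.3 cos 305° = 6.48
Leg 2 (017°, 21.5 mi): east 21.5 sin 17° = 6.29, north 21.5 cos 17° = 20.56
Net displacement: -2.97 east, 27.04 north. Direction back to start is (2.97, -27.04): bearing = atan2(2.97, -27.04) mod 360° = 173.73° ≈ 174°.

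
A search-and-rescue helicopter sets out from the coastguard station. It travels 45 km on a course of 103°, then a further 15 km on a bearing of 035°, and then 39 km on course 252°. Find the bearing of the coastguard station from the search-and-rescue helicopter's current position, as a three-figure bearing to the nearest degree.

Leg 1 (103°, 45 km): east 45 sin 103° = 43.85, north 45 cos 103° = -10.12
Leg 2 (035°, 15 km): east 15 sin 35° = 8.60, north 15 cos 35° = 12.29
Leg 3 (252°, 39 km): east 39 sin 252° = -37.09, north 39 cos 252° = -12.05
Net displacement: 15.36 east, -9.89 north. Direction back to start is (-15.36, 9.89): bearing = atan2(-15.36, 9.89) mod 360° = 302.77° ≈ 303°.

303°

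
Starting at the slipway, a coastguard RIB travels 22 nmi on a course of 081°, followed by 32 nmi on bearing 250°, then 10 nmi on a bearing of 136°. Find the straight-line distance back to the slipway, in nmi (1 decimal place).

14.8 nmi

Leg 1 (081°, 22 nmi): east 22 sin 81° = 21.73, north 22 cos 81° = 3.44
Leg 2 (250°, 32 nmi): east 32 sin 250° = -30.07, north 32 cos 250° = -10.94
Leg 3 (136°, 10 nmi): east 10 sin 136° = 6.95, north 10 cos 136° = -7.19
Net: -1.39 east, -14.70 north. Distance = √((-1.39)² + (-14.70)²) = 14.762 nmi.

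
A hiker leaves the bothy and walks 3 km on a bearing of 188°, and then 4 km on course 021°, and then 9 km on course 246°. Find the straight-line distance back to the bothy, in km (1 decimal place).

7.8 km

Leg 1 (188°, 3 km): east 3 sin 188° = -0.42, north 3 cos 188° = -2.97
Leg 2 (021°, 4 km): east 4 sin 21° = 1.43, north 4 cos 21° = 3.73
Leg 3 (246°, 9 km): east 9 sin 246° = -8.22, north 9 cos 246° = -3.66
Net: -7.21 east, -2.90 north. Distance = √((-7.21)² + (-2.90)²) = 7.767 km.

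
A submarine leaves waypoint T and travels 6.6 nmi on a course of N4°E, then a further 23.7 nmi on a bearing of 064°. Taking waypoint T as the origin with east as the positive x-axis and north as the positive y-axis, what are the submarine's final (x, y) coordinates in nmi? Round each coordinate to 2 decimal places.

Leg 1 (N4°E, 6.6 nmi): east 6.6 sin 4° = 0.46, north 6.6 cos 4° = 6.58
Leg 2 (064°, 23.7 nmi): east 23.7 sin 64° = 21.30, north 23.7 cos 64° = 10.39
Summing: 21.76 nmi east, 16.97 nmi north → (21.76, 16.97).

(21.76, 16.97)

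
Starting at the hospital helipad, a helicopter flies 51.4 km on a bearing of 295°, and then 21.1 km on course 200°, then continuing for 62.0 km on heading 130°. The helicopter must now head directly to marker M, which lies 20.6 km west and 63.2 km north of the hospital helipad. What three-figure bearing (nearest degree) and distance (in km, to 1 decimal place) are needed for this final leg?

352°, 102.2 km

Leg 1 (295°, 51.4 km): east 51.4 sin 295° = -46.58, north 51.4 cos 295° = 21.72
Leg 2 (200°, 21.1 km): east 21.1 sin 200° = -7.22, north 21.1 cos 200° = -19.83
Leg 3 (130°, 62.0 km): east 62.0 sin 130° = 47.49, north 62.0 cos 130° = -39.85
Current position: (-6.31, -37.96). Target: (-20.6, 63.2). Remaining: Δeast = -14.29, Δnorth = 101.16.
Bearing = atan2(-14.29, 101.16) mod 360° = 351.96°; distance = √((-14.29)² + (101.16)²) = 102.163 km.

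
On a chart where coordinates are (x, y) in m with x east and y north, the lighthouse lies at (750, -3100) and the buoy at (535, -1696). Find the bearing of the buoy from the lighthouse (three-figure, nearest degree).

351°

Δeast = 535 − 750 = -215.00; Δnorth = -1696 − -3100 = 1404.00.
Bearing = atan2(Δeast, Δnorth) mod 360° = 351.29° ≈ 351°.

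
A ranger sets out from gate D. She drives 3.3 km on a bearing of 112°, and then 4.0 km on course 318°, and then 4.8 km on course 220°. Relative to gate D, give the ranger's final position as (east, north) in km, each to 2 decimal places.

(-2.70, -1.94)

Leg 1 (112°, 3.3 km): east 3.3 sin 112° = 3.06, north 3.3 cos 112° = -1.24
Leg 2 (318°, 4.0 km): east 4.0 sin 318° = -2.68, north 4.0 cos 318° = 2.97
Leg 3 (220°, 4.8 km): east 4.8 sin 220° = -3.09, north 4.8 cos 220° = -3.68
Summing: -2.70 km east, -1.94 km north → (-2.70, -1.94).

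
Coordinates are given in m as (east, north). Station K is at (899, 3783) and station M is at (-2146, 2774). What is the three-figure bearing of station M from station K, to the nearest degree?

Δeast = -2146 − 899 = -3045.00; Δnorth = 2774 − 3783 = -1009.00.
Bearing = atan2(Δeast, Δnorth) mod 360° = 251.67° ≈ 252°.

252°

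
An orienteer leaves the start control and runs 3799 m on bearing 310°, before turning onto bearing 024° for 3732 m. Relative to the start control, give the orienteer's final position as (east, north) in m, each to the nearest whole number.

(-1392, 5851)

Leg 1 (310°, 3799 m): east 3799 sin 310° = -2910.20, north 3799 cos 310° = 2441.95
Leg 2 (024°, 3732 m): east 3732 sin 24° = 1517.94, north 3732 cos 24° = 3409.35
Summing: -1392.26 m east, 5851.30 m north → (-1392, 5851).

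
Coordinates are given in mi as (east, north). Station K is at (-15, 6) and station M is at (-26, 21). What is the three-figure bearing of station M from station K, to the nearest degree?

Δeast = -26 − -15 = -11.00; Δnorth = 21 − 6 = 15.00.
Bearing = atan2(Δeast, Δnorth) mod 360° = 323.75° ≈ 324°.

324°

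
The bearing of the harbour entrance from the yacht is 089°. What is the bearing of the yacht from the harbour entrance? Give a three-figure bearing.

269°

Back-bearing = 089° + 180° = 269°.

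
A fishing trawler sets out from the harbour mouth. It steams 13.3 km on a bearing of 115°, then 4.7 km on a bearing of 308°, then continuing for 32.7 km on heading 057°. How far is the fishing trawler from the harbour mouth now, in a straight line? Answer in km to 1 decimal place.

38.8 km

Leg 1 (115°, 13.3 km): east 13.3 sin 115° = 12.05, north 13.3 cos 115° = -5.62
Leg 2 (308°, 4.7 km): east 4.7 sin 308° = -3.70, north 4.7 cos 308° = 2.89
Leg 3 (057°, 32.7 km): east 32.7 sin 57° = 27.42, north 32.7 cos 57° = 17.81
Net: 35.77 east, 15.08 north. Distance = √((35.77)² + (15.08)²) = 38.824 km.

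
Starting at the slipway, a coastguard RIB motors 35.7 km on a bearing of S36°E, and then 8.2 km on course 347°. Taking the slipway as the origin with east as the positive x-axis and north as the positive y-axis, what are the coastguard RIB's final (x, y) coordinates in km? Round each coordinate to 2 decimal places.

Leg 1 (S36°E, 35.7 km): east 35.7 sin 144° = 20.98, north 35.7 cos 144° = -28.88
Leg 2 (347°, 8.2 km): east 8.2 sin 347° = -1.84, north 8.2 cos 347° = 7.99
Summing: 19.14 km east, -20.89 km north → (19.14, -20.89).

(19.14, -20.89)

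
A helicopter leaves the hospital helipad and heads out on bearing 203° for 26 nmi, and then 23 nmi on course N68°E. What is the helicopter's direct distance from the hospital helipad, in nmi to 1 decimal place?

Leg 1 (203°, 26 nmi): east 26 sin 203° = -10.16, north 26 cos 203° = -23.93
Leg 2 (N68°E, 23 nmi): east 23 sin 68° = 21.33, north 23 cos 68° = 8.62
Net: 11.17 east, -15.32 north. Distance = √((11.17)² + (-15.32)²) = 18.955 nmi.

19.0 nmi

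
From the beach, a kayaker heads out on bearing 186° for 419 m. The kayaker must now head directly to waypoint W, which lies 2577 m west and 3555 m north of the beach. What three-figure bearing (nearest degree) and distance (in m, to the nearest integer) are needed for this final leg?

Leg 1 (186°, 419 m): east 419 sin 186° = -43.80, north 419 cos 186° = -416.70
Current position: (-43.80, -416.70). Target: (-2577, 3555). Remaining: Δeast = -2533.20, Δnorth = 3971.70.
Bearing = atan2(-2533.20, 3971.70) mod 360° = 327.47°; distance = √((-2533.20)² + (3971.70)²) = 4710.791 m.

327°, 4711 m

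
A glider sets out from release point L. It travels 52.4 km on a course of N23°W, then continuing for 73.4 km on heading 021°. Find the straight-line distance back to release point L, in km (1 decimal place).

Leg 1 (N23°W, 52.4 km): east 52.4 sin 337° = -20.47, north 52.4 cos 337° = 48.23
Leg 2 (021°, 73.4 km): east 73.4 sin 21° = 26.30, north 73.4 cos 21° = 68.52
Net: 5.83 east, 116.76 north. Distance = √((5.83)² + (116.76)²) = 116.905 km.

116.9 km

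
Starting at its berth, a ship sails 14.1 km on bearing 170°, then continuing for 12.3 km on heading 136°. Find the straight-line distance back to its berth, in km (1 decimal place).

Leg 1 (170°, 14.1 km): east 14.1 sin 170° = 2.45, north 14.1 cos 170° = -13.89
Leg 2 (136°, 12.3 km): east 12.3 sin 136° = 8.54, north 12.3 cos 136° = -8.85
Net: 10.99 east, -22.73 north. Distance = √((10.99)² + (-22.73)²) = 25.252 km.

25.3 km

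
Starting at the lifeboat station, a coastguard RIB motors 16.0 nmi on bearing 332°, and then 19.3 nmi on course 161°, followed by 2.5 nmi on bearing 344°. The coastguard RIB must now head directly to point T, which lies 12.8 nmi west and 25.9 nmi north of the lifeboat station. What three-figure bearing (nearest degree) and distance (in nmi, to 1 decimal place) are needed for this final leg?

Leg 1 (332°, 16.0 nmi): east 16.0 sin 332° = -7.51, north 16.0 cos 332° = 14.13
Leg 2 (161°, 19.3 nmi): east 19.3 sin 161° = 6.28, north 19.3 cos 161° = -18.25
Leg 3 (344°, 2.5 nmi): east 2.5 sin 344° = -0.69, north 2.5 cos 344° = 2.40
Current position: (-1.92, -1.72). Target: (-12.8, 25.9). Remaining: Δeast = -10.88, Δnorth = 27.62.
Bearing = atan2(-10.88, 27.62) mod 360° = 338.49°; distance = √((-10.88)² + (27.62)²) = 29.685 nmi.

338°, 29.7 nmi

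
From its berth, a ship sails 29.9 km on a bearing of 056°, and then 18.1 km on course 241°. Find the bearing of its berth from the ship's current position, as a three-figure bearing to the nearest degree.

Leg 1 (056°, 29.9 km): east 29.9 sin 56° = 24.79, north 29.9 cos 56° = 16.72
Leg 2 (241°, 18.1 km): east 18.1 sin 241° = -15.83, north 18.1 cos 241° = -8.78
Net displacement: 8.96 east, 7.94 north. Direction back to start is (-8.96, -7.94): bearing = atan2(-8.96, -7.94) mod 360° = 228.43° ≈ 228°.

228°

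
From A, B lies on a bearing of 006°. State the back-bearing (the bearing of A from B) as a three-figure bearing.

Back-bearing = 006° + 180° = 186°.

186°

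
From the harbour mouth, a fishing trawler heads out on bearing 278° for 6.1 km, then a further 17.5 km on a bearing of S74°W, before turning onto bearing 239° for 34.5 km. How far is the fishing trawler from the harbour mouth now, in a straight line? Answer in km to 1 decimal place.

56.8 km

Leg 1 (278°, 6.1 km): east 6.1 sin 278° = -6.04, north 6.1 cos 278° = 0.85
Leg 2 (S74°W, 17.5 km): east 17.5 sin 254° = -16.82, north 17.5 cos 254° = -4.82
Leg 3 (239°, 34.5 km): east 34.5 sin 239° = -29.57, north 34.5 cos 239° = -17.77
Net: -52.43 east, -21.74 north. Distance = √((-52.43)² + (-21.74)²) = 56.764 km.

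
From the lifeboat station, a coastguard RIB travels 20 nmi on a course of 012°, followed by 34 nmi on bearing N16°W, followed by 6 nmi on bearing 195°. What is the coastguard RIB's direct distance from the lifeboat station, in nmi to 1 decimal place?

Leg 1 (012°, 20 nmi): east 20 sin 12° = 4.16, north 20 cos 12° = 19.56
Leg 2 (N16°W, 34 nmi): east 34 sin 344° = -9.37, north 34 cos 344° = 32.68
Leg 3 (195°, 6 nmi): east 6 sin 195° = -1.55, north 6 cos 195° = -5.80
Net: -6.77 east, 46.45 north. Distance = √((-6.77)² + (46.45)²) = 46.941 nmi.

46.9 nmi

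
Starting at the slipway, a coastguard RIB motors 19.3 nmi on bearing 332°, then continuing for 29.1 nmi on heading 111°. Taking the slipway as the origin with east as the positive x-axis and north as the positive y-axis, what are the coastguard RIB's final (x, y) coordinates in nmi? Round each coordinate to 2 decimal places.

Leg 1 (332°, 19.3 nmi): east 19.3 sin 332° = -9.06, north 19.3 cos 332° = 17.04
Leg 2 (111°, 29.1 nmi): east 29.1 sin 111° = 27.17, north 29.1 cos 111° = -10.43
Summing: 18.11 nmi east, 6.61 nmi north → (18.11, 6.61).

(18.11, 6.61)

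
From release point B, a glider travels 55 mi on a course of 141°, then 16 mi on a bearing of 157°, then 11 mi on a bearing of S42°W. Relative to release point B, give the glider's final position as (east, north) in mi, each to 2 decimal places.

(33.50, -65.65)

Leg 1 (141°, 55 mi): east 55 sin 141° = 34.61, north 55 cos 141° = -42.74
Leg 2 (157°, 16 mi): east 16 sin 157° = 6.25, north 16 cos 157° = -14.73
Leg 3 (S42°W, 11 mi): east 11 sin 222° = -7.36, north 11 cos 222° = -8.17
Summing: 33.50 mi east, -65.65 mi north → (33.50, -65.65).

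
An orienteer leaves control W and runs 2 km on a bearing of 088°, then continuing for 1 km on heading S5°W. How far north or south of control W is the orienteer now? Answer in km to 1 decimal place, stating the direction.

0.9 km south

Leg 1 (088°, 2 km): east 2 sin 88° = 2.00, north 2 cos 88° = 0.07
Leg 2 (S5°W, 1 km): east 1 sin 185° = -0.09, north 1 cos 185° = -1.00
Net north component: -0.93 km.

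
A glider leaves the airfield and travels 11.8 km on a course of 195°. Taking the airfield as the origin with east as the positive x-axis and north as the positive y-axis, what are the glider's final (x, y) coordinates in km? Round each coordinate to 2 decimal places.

(-3.05, -11.40)

Leg 1 (195°, 11.8 km): east 11.8 sin 195° = -3.05, north 11.8 cos 195° = -11.40
Summing: -3.05 km east, -11.40 km north → (-3.05, -11.40).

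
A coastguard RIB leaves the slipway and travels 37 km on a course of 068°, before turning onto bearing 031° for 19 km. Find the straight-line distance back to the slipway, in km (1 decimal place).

Leg 1 (068°, 37 km): east 37 sin 68° = 34.31, north 37 cos 68° = 13.86
Leg 2 (031°, 19 km): east 19 sin 31° = 9.79, north 19 cos 31° = 16.29
Net: 44.09 east, 30.15 north. Distance = √((44.09)² + (30.15)²) = 53.412 km.

53.4 km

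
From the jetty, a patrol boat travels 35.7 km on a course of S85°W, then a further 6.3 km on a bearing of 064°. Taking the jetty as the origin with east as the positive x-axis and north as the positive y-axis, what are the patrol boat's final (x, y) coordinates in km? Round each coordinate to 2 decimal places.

Leg 1 (S85°W, 35.7 km): east 35.7 sin 265° = -35.56, north 35.7 cos 265° = -3.11
Leg 2 (064°, 6.3 km): east 6.3 sin 64° = 5.66, north 6.3 cos 64° = 2.76
Summing: -29.90 km east, -0.35 km north → (-29.90, -0.35).

(-29.90, -0.35)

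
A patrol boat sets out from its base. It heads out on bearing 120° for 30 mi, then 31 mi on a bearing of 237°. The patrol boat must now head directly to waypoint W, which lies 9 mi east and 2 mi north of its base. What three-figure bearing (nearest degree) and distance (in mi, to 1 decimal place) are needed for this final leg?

015°, 35.1 mi

Leg 1 (120°, 30 mi): east 30 sin 120° = 25.98, north 30 cos 120° = -15.00
Leg 2 (237°, 31 mi): east 31 sin 237° = -26.00, north 31 cos 237° = -16.88
Current position: (-0.02, -31.88). Target: (9, 2). Remaining: Δeast = 9.02, Δnorth = 33.88.
Bearing = atan2(9.02, 33.88) mod 360° = 14.90°; distance = √((9.02)² + (33.88)²) = 35.063 mi.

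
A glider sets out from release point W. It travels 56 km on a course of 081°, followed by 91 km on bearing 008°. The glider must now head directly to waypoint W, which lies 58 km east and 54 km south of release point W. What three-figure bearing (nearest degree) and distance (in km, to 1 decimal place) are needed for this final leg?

Leg 1 (081°, 56 km): east 56 sin 81° = 55.31, north 56 cos 81° = 8.76
Leg 2 (008°, 91 km): east 91 sin 8° = 12.66, north 91 cos 8° = 90.11
Current position: (67.98, 98.87). Target: (58, -54). Remaining: Δeast = -9.98, Δnorth = -152.87.
Bearing = atan2(-9.98, -152.87) mod 360° = 183.73°; distance = √((-9.98)² + (-152.87)²) = 153.200 km.

184°, 153.2 km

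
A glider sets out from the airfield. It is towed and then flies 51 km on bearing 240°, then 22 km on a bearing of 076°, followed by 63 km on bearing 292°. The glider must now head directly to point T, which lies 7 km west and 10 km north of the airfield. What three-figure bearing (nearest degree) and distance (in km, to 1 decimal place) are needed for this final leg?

Leg 1 (240°, 51 km): east 51 sin 240° = -44.17, north 51 cos 240° = -25.50
Leg 2 (076°, 22 km): east 22 sin 76° = 21.35, north 22 cos 76° = 5.32
Leg 3 (292°, 63 km): east 63 sin 292° = -58.41, north 63 cos 292° = 23.60
Current position: (-81.23, 3.42). Target: (-7, 10). Remaining: Δeast = 74.23, Δnorth = 6.58.
Bearing = atan2(74.23, 6.58) mod 360° = 84.94°; distance = √((74.23)² + (6.58)²) = 74.524 km.

085°, 74.5 km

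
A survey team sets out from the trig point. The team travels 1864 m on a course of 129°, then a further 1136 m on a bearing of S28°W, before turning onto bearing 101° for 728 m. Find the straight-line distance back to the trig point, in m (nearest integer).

Leg 1 (129°, 1864 m): east 1864 sin 129° = 1448.60, north 1864 cos 129° = -1173.05
Leg 2 (S28°W, 1136 m): east 1136 sin 208° = -533.32, north 1136 cos 208° = -1003.03
Leg 3 (101°, 728 m): east 728 sin 101° = 714.62, north 728 cos 101° = -138.91
Net: 1629.90 east, -2314.99 north. Distance = √((1629.90)² + (-2314.99)²) = 2831.214 m.

2831 m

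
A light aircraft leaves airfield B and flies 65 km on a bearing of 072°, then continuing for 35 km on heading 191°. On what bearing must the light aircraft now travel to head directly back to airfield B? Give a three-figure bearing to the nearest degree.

285°

Leg 1 (072°, 65 km): east 65 sin 72° = 61.82, north 65 cos 72° = 20.09
Leg 2 (191°, 35 km): east 35 sin 191° = -6.68, north 35 cos 191° = -34.36
Net displacement: 55.14 east, -14.27 north. Direction back to start is (-55.14, 14.27): bearing = atan2(-55.14, 14.27) mod 360° = 284.51° ≈ 285°.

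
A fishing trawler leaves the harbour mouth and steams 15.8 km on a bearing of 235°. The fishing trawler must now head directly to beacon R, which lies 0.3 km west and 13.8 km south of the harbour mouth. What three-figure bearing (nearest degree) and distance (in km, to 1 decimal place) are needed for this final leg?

Leg 1 (235°, 15.8 km): east 15.8 sin 235° = -12.94, north 15.8 cos 235° = -9.06
Current position: (-12.94, -9.06). Target: (-0.3, -13.8). Remaining: Δeast = 12.64, Δnorth = -4.74.
Bearing = atan2(12.64, -4.74) mod 360° = 110.54°; distance = √((12.64)² + (-4.74)²) = 13.501 km.

111°, 13.5 km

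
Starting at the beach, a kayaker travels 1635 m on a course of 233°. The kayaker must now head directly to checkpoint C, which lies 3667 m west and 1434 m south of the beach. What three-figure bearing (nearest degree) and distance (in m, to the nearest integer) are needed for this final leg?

259°, 2404 m

Leg 1 (233°, 1635 m): east 1635 sin 233° = -1305.77, north 1635 cos 233° = -983.97
Current position: (-1305.77, -983.97). Target: (-3667, -1434). Remaining: Δeast = -2361.23, Δnorth = -450.03.
Bearing = atan2(-2361.23, -450.03) mod 360° = 259.21°; distance = √((-2361.23)² + (-450.03)²) = 2403.735 m.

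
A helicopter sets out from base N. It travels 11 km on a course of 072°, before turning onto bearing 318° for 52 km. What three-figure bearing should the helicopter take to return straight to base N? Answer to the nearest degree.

Leg 1 (072°, 11 km): east 11 sin 72° = 10.46, north 11 cos 72° = 3.40
Leg 2 (318°, 52 km): east 52 sin 318° = -34.79, north 52 cos 318° = 38.64
Net displacement: -24.33 east, 42.04 north. Direction back to start is (24.33, -42.04): bearing = atan2(24.33, -42.04) mod 360° = 149.94° ≈ 150°.

150°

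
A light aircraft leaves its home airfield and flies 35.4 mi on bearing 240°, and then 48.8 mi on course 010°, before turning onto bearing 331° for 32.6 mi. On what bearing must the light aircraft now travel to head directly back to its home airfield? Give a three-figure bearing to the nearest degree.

147°

Leg 1 (240°, 35.4 mi): east 35.4 sin 240° = -30.66, north 35.4 cos 240° = -17.70
Leg 2 (010°, 48.8 mi): east 48.8 sin 10° = 8.47, north 48.8 cos 10° = 48.06
Leg 3 (331°, 32.6 mi): east 32.6 sin 331° = -15.80, north 32.6 cos 331° = 28.51
Net displacement: -37.99 east, 58.87 north. Direction back to start is (37.99, -58.87): bearing = atan2(37.99, -58.87) mod 360° = 147.17° ≈ 147°.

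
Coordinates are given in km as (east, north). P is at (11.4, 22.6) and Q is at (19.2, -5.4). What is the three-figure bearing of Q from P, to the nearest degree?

Δeast = 19.2 − 11.4 = 7.80; Δnorth = -5.4 − 22.6 = -28.00.
Bearing = atan2(Δeast, Δnorth) mod 360° = 164.43° ≈ 164°.

164°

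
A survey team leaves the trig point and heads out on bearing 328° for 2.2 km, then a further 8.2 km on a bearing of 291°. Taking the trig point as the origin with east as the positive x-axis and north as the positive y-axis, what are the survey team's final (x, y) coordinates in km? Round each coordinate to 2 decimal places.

(-8.82, 4.80)

Leg 1 (328°, 2.2 km): east 2.2 sin 328° = -1.17, north 2.2 cos 328° = 1.87
Leg 2 (291°, 8.2 km): east 8.2 sin 291° = -7.66, north 8.2 cos 291° = 2.94
Summing: -8.82 km east, 4.80 km north → (-8.82, 4.80).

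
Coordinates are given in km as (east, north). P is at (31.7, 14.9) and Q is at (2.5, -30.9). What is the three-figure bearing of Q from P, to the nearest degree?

Δeast = 2.5 − 31.7 = -29.20; Δnorth = -30.9 − 14.9 = -45.80.
Bearing = atan2(Δeast, Δnorth) mod 360° = 212.52° ≈ 213°.

213°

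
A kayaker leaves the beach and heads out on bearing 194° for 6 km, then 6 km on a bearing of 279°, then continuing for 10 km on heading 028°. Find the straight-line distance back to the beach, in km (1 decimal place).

Leg 1 (194°, 6 km): east 6 sin 194° = -1.45, north 6 cos 194° = -5.82
Leg 2 (279°, 6 km): east 6 sin 279° = -5.93, north 6 cos 279° = 0.94
Leg 3 (028°, 10 km): east 10 sin 28° = 4.69, north 10 cos 28° = 8.83
Net: -2.68 east, 3.95 north. Distance = √((-2.68)² + (3.95)²) = 4.772 km.

4.8 km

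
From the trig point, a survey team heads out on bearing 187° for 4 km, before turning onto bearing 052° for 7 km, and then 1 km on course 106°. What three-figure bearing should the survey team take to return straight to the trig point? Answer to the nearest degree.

269°

Leg 1 (187°, 4 km): east 4 sin 187° = -0.49, north 4 cos 187° = -3.97
Leg 2 (052°, 7 km): east 7 sin 52° = 5.52, north 7 cos 52° = 4.31
Leg 3 (106°, 1 km): east 1 sin 106° = 0.96, north 1 cos 106° = -0.28
Net displacement: 5.99 east, 0.06 north. Direction back to start is (-5.99, -0.06): bearing = atan2(-5.99, -0.06) mod 360° = 269.39° ≈ 269°.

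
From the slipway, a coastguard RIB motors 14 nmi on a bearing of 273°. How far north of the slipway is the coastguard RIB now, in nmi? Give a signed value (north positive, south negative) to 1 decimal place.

0.7 nmi

Leg 1 (273°, 14 nmi): east 14 sin 273° = -13.98, north 14 cos 273° = 0.73
Net north component: 0.73 nmi.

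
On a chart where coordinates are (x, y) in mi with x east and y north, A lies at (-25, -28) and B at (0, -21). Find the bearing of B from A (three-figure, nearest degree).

Δeast = 0 − -25 = 25.00; Δnorth = -21 − -28 = 7.00.
Bearing = atan2(Δeast, Δnorth) mod 360° = 74.36° ≈ 074°.

074°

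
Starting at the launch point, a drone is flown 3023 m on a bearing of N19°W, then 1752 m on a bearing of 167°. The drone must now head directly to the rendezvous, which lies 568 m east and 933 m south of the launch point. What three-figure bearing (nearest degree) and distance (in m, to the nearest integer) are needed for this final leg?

151°, 2384 m

Leg 1 (N19°W, 3023 m): east 3023 sin 341° = -984.19, north 3023 cos 341° = 2858.30
Leg 2 (167°, 1752 m): east 1752 sin 167° = 394.11, north 1752 cos 167° = -1707.10
Current position: (-590.08, 1151.21). Target: (568, -933). Remaining: Δeast = 1158.08, Δnorth = -2084.21.
Bearing = atan2(1158.08, -2084.21) mod 360° = 150.94°; distance = √((1158.08)² + (-2084.21)²) = 2384.337 m.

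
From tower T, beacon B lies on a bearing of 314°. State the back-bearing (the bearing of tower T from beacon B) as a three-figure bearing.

134°

Back-bearing = 314° − 180° = 134°.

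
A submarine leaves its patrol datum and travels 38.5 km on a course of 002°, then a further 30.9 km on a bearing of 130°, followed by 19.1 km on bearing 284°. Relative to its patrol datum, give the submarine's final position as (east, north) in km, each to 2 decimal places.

(6.48, 23.24)

Leg 1 (002°, 38.5 km): east 38.5 sin 2° = 1.34, north 38.5 cos 2° = 38.48
Leg 2 (130°, 30.9 km): east 30.9 sin 130° = 23.67, north 30.9 cos 130° = -19.86
Leg 3 (284°, 19.1 km): east 19.1 sin 284° = -18.53, north 19.1 cos 284° = 4.62
Summing: 6.48 km east, 23.24 km north → (6.48, 23.24).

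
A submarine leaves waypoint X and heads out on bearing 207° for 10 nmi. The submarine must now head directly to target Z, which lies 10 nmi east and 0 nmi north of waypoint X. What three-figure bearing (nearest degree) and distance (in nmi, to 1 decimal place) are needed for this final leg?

Leg 1 (207°, 10 nmi): east 10 sin 207° = -4.54, north 10 cos 207° = -8.91
Current position: (-4.54, -8.91). Target: (10, 0). Remaining: Δeast = 14.54, Δnorth = 8.91.
Bearing = atan2(14.54, 8.91) mod 360° = 58.50°; distance = √((14.54)² + (8.91)²) = 17.053 nmi.

058°, 17.1 nmi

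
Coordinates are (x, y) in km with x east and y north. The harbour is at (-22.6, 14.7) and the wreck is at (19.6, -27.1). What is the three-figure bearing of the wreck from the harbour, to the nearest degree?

Δeast = 19.6 − -22.6 = 42.20; Δnorth = -27.1 − 14.7 = -41.80.
Bearing = atan2(Δeast, Δnorth) mod 360° = 134.73° ≈ 135°.

135°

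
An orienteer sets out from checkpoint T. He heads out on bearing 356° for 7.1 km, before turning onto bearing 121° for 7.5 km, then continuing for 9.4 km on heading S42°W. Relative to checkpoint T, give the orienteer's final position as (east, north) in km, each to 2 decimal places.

(-0.36, -3.77)

Leg 1 (356°, 7.1 km): east 7.1 sin 356° = -0.50, north 7.1 cos 356° = 7.08
Leg 2 (121°, 7.5 km): east 7.5 sin 121° = 6.43, north 7.5 cos 121° = -3.86
Leg 3 (S42°W, 9.4 km): east 9.4 sin 222° = -6.29, north 9.4 cos 222° = -6.99
Summing: -0.36 km east, -3.77 km north → (-0.36, -3.77).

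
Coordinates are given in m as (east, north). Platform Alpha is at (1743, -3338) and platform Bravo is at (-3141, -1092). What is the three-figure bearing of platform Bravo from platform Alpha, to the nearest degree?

Δeast = -3141 − 1743 = -4884.00; Δnorth = -1092 − -3338 = 2246.00.
Bearing = atan2(Δeast, Δnorth) mod 360° = 294.70° ≈ 295°.

295°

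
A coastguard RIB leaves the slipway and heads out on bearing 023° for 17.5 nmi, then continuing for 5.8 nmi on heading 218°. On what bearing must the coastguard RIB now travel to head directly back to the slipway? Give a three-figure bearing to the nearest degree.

196°

Leg 1 (023°, 17.5 nmi): east 17.5 sin 23° = 6.84, north 17.5 cos 23° = 16.11
Leg 2 (218°, 5.8 nmi): east 5.8 sin 218° = -3.57, north 5.8 cos 218° = -4.57
Net displacement: 3.27 east, 11.54 north. Direction back to start is (-3.27, -11.54): bearing = atan2(-3.27, -11.54) mod 360° = 195.81° ≈ 196°.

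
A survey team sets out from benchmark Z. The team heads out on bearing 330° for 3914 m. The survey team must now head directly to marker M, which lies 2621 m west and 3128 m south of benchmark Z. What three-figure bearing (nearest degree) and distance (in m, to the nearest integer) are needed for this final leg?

Leg 1 (330°, 3914 m): east 3914 sin 330° = -1957.00, north 3914 cos 330° = 3389.62
Current position: (-1957.00, 3389.62). Target: (-2621, -3128). Remaining: Δeast = -664.00, Δnorth = -6517.62.
Bearing = atan2(-664.00, -6517.62) mod 360° = 185.82°; distance = √((-664.00)² + (-6517.62)²) = 6551.359 m.

186°, 6551 m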